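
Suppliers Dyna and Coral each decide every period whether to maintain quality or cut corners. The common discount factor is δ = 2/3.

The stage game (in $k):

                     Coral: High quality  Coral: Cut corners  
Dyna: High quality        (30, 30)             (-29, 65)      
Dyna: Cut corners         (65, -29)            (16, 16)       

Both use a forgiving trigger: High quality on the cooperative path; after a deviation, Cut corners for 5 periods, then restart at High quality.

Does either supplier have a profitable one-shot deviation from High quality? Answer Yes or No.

Yes

A one-shot deviation gives 65 now, then 16 for 5 periods, then back to 30.
Gain from deviating: (65−30) today; loss: (30−16) in each of the next 5 periods.
No-deviation condition: (30−16)(δ+…+δ^5) ≥ 65−30, i.e. δ+…+δ^5 ≥ 5/2.
At δ = 2/3: δ+…+δ^5 = 1.7366 < 2.5000.
So cooperation is not sustainable.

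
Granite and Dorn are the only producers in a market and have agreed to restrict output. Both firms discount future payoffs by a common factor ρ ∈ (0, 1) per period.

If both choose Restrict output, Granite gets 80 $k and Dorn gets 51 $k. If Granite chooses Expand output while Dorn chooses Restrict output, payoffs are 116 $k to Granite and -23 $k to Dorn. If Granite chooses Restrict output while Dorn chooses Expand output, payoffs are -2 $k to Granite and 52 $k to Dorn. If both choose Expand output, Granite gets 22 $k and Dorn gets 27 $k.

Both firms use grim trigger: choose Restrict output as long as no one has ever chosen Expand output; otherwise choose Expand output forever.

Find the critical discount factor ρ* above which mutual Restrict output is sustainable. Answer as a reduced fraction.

18/47

Granite's threshold: (116−80)/(116−22) = 18/47.
Dorn's threshold: (52−51)/(52−27) = 1/25.
18/47 > 1/25, so Granite binds and ρ* = 18/47.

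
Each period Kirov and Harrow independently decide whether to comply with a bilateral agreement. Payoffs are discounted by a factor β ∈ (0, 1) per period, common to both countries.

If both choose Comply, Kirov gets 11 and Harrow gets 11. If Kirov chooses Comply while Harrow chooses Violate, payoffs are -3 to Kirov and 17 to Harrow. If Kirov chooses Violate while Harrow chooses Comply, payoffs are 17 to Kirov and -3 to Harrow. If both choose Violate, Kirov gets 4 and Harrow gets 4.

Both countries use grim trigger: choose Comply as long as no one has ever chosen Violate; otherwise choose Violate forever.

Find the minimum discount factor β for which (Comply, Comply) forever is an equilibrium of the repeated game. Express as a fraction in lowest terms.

6/13

One-period gain from deviating is 17 − 11 = 6. The loss is 11 − 4 = 7 in every subsequent period, with present value 7·β/(1−β).
Deviation is unprofitable when 7·β/(1−β) ≥ 6, i.e. β/(1−β) ≥ 6/7.
Equivalently β ≥ 6/(6+7) = 6/13.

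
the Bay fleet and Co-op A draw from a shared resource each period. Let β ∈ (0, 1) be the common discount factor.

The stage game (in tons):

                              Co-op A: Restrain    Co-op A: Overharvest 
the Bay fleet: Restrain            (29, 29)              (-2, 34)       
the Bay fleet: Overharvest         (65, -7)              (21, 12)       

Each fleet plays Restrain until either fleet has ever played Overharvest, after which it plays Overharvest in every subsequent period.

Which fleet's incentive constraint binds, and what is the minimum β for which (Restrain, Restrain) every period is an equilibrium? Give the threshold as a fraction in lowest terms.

For the Bay fleet: deviation gain 65−29 = 36, per-period punishment loss 29−21 = 8. IC gives β ≥ 36/44 = 9/11.
For Co-op A: gain 5, loss 17 per period, so β ≥ 5/22.
The tighter constraint is the Bay fleet's, so cooperation needs β ≥ 9/11.

the Bay fleet; β ≥ 9/11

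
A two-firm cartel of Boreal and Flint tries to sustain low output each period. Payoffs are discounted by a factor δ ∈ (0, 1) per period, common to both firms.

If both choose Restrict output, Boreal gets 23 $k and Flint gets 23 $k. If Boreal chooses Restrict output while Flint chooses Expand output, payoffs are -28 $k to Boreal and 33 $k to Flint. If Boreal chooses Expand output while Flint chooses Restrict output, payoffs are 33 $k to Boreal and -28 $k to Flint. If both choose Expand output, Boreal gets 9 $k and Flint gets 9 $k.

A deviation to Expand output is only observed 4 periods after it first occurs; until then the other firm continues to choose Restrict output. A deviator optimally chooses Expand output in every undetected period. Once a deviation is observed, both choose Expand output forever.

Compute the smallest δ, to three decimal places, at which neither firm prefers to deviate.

A deviator earns 33 for 4 periods, then 9 forever; cooperating earns 23 forever. Multiplying the IC by (1−δ):
23 ≥ 33(1−δ^4) + 9δ^4, so 24·δ^4 ≥ 10 and δ^4 ≥ 5/12.
δ ≥ (5/12)^(1/4) ≈ 0.803.

0.803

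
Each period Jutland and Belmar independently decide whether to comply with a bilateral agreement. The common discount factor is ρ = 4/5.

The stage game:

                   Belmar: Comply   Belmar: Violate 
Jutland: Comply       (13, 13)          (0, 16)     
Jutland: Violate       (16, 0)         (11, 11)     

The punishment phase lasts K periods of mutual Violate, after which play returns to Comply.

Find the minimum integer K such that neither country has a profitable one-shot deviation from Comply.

3

IC: ρ(1−ρ^K)/(1−ρ) ≥ (16−13)/(13−11) = 3/2.
With ρ = 4/5: need 1 − ρ^K ≥ 3/2·(1−4/5)/(4/5), i.e. ρ^K ≤ 0.6250.
Since (4/5)^2 = 0.6400 and (4/5)^3 = 0.5120, the smallest such K is 3.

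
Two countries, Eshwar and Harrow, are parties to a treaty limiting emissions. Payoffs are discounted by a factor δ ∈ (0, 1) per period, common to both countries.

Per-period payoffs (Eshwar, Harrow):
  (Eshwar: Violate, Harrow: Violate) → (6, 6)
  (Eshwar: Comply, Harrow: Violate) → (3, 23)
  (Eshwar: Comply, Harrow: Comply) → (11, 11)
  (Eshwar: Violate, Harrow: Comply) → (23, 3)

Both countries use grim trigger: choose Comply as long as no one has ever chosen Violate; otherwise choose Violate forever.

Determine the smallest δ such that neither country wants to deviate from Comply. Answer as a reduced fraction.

11/(1−δ) ≥ 23 + 6δ/(1−δ)
11 ≥ 23 − 17δ
δ ≥ 12/17.

12/17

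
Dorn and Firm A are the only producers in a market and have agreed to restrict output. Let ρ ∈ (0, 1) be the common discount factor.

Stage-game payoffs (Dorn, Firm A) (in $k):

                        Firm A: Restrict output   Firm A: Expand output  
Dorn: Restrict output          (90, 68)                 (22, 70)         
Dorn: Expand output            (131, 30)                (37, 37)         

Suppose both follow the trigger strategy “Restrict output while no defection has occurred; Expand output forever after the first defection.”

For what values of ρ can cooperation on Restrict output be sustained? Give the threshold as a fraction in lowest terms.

41/94

Dorn: cooperation gives 90 each period; deviation gives 131 once then 37 forever.
  90/(1−ρ) ≥ 131 + 37ρ/(1−ρ) ⇒ ρ ≥ 41/94.
Firm A: cooperation gives 68 each period; deviation gives 70 once then 37 forever.
  ρ ≥ 2/33.
Both must hold, so the binding constraint is Dorn's: ρ ≥ 41/94.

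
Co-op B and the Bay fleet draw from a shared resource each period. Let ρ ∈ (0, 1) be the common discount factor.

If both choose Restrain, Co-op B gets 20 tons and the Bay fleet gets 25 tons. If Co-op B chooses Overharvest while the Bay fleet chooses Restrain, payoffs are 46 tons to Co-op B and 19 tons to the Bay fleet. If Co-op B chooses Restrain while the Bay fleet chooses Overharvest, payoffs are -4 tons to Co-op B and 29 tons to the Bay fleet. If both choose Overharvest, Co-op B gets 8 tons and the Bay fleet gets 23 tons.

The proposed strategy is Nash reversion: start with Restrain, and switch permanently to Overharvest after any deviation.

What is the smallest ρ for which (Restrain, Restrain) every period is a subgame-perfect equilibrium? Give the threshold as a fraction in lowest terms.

13/19

Co-op B's threshold: (46−20)/(46−8) = 13/19.
the Bay fleet's threshold: (29−25)/(29−23) = 2/3.
13/19 > 2/3, so Co-op B binds and ρ* = 13/19.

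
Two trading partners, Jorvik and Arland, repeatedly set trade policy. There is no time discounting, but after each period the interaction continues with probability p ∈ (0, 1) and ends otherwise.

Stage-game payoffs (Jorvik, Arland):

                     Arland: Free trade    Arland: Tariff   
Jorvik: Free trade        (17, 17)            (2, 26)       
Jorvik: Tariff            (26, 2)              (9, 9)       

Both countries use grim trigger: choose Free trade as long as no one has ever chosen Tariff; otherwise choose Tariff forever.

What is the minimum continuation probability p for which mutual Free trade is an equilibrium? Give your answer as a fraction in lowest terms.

With no time discounting, the continuation probability p plays the role of the discount factor.
Grim-trigger IC: 17/(1−p) ≥ 26 + 9p/(1−p) ⇒ p ≥ (26−17)/(26−9) = 9/17.

9/17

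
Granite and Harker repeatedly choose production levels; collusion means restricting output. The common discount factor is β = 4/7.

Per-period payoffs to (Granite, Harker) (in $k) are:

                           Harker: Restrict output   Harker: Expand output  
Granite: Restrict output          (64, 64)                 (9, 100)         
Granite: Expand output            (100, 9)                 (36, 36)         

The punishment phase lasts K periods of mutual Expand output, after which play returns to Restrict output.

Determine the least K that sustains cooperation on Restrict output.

6

No profitable deviation requires (64−36)(β+…+β^K) ≥ 100−64, i.e. β+…+β^K ≥ 9/7 ≈ 1.2857.
With β = 4/7, the partial sums are K=1: 0.5714, K=2: 0.8980, K=3: 1.0845, K=4: 1.1912, K=5: 1.2521, K=6: 1.2869.
K = 6 is the first length at which the sum reaches 1.2857.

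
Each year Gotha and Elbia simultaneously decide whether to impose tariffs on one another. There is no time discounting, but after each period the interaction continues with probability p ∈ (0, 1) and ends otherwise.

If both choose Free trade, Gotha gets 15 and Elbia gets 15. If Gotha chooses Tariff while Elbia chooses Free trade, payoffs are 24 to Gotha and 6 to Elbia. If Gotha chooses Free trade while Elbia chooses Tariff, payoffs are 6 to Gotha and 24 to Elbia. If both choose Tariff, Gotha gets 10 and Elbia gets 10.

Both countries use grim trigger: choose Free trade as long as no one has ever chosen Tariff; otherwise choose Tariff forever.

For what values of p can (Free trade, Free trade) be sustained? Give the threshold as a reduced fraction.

With no time discounting, the continuation probability p plays the role of the discount factor.
Grim-trigger IC: 15/(1−p) ≥ 24 + 10p/(1−p) ⇒ p ≥ (24−15)/(24−10) = 9/14.

9/14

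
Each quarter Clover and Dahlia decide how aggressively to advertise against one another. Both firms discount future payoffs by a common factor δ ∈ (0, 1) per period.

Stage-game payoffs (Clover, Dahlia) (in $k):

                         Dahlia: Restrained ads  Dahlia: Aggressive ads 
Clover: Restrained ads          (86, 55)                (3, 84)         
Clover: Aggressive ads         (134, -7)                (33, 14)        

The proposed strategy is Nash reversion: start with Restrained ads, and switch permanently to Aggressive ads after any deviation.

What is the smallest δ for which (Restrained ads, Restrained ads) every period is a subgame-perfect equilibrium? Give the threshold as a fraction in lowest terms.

Clover: cooperation gives 86 each period; deviation gives 134 once then 33 forever.
  86/(1−δ) ≥ 134 + 33δ/(1−δ) ⇒ δ ≥ 48/101.
Dahlia: cooperation gives 55 each period; deviation gives 84 once then 14 forever.
  δ ≥ 29/70.
Both must hold, so the binding constraint is Clover's: δ ≥ 48/101.

48/101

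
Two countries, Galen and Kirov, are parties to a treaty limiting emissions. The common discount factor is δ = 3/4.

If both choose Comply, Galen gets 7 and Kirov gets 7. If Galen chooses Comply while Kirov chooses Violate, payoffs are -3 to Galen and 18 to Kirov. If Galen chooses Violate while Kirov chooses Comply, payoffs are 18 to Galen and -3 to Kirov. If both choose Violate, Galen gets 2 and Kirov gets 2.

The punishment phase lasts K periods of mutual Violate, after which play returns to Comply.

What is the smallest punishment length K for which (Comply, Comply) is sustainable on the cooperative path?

IC: δ(1−δ^K)/(1−δ) ≥ (18−7)/(7−2) = 11/5.
With δ = 3/4: need 1 − δ^K ≥ 11/5·(1−3/4)/(3/4), i.e. δ^K ≤ 0.2667.
Since (3/4)^4 = 0.3164 and (3/4)^5 = 0.2373, the smallest such K is 5.

5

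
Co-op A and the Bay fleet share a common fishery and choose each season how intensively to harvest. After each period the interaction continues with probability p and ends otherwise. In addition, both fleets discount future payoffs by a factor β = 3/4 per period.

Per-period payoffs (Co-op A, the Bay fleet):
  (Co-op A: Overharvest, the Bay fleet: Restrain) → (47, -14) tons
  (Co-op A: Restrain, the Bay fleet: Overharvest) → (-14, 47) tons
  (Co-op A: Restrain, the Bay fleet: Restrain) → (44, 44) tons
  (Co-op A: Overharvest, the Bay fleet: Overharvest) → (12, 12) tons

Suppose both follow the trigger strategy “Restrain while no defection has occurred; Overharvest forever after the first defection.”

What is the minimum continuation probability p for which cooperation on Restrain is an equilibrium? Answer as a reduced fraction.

4/35

Expected continuation weight on next period's payoff is β·p = 3/4·p, which plays the role of the discount factor.
Cooperation requires 3/4·p ≥ (47−44)/(47−12) = 3/35, hence p ≥ 4/35.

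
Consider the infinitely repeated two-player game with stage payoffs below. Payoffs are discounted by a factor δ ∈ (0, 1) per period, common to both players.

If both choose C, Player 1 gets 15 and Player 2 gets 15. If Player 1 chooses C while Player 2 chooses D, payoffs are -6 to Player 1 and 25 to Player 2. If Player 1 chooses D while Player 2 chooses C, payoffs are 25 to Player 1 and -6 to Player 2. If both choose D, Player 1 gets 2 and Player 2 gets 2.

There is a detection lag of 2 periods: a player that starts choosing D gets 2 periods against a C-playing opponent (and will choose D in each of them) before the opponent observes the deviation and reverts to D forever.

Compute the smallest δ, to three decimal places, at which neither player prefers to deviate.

Deviating for the 2 undetected periods gains 25−15 = 10 per period over cooperation, then loses 15−2 = 13 per period forever once punishment starts.
Gain: 10(1 + δ + … + δ^1); loss: 13·δ^2/(1−δ).
No profitable deviation ⇔ 10(1−δ^2) ≤ 13·δ^2, i.e. δ^2 ≥ 10/(10+13) = 10/23.
Hence δ ≥ (10/23)^(1/2) ≈ 0.659.

0.659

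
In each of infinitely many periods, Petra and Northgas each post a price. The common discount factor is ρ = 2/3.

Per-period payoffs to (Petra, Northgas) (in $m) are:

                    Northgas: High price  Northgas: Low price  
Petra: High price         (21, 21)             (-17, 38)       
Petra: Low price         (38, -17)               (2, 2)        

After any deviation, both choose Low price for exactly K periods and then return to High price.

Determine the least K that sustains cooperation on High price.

2

IC: ρ(1−ρ^K)/(1−ρ) ≥ (38−21)/(21−2) = 17/19.
With ρ = 2/3: need 1 − ρ^K ≥ 17/19·(1−2/3)/(2/3), i.e. ρ^K ≤ 0.5526.
Since (2/3)^1 = 0.6667 and (2/3)^2 = 0.4444, the smallest such K is 2.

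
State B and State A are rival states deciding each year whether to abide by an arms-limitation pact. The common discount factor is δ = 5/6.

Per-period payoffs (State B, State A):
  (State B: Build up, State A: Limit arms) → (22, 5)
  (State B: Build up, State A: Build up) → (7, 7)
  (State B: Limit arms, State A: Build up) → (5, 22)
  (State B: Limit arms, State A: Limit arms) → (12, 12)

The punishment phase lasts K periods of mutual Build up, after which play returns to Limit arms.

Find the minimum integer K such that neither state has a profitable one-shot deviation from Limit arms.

IC: δ(1−δ^K)/(1−δ) ≥ (22−12)/(12−7) = 2.
With δ = 5/6: need 1 − δ^K ≥ 2·(1−5/6)/(5/6), i.e. δ^K ≤ 0.6000.
Since (5/6)^2 = 0.6944 and (5/6)^3 = 0.5787, the smallest such K is 3.

3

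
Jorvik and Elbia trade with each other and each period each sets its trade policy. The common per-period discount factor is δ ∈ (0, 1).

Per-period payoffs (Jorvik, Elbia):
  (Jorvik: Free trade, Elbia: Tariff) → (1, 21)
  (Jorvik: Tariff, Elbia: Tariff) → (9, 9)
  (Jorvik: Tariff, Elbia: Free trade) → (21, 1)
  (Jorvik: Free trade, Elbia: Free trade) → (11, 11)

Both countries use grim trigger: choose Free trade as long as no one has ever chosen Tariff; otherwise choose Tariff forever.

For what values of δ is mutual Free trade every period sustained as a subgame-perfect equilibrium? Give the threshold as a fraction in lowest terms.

11/(1−δ) ≥ 21 + 9δ/(1−δ)
11 ≥ 21 − 12δ
δ ≥ 10/12 = 5/6.

5/6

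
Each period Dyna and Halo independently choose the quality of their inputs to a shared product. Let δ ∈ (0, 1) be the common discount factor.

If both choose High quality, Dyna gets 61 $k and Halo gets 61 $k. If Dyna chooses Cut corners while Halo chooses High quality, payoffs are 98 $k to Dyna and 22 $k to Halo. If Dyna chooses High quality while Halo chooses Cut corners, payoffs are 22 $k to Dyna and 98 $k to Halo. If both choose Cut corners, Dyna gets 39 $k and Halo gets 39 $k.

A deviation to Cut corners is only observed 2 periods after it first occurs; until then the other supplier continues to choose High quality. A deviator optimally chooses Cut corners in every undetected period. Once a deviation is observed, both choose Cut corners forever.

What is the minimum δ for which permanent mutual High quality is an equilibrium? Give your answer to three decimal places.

The best deviation is to choose Cut corners for all 2 undetected periods, earning 98 each, then 39 forever once detected.
Deviation value: 98(1−δ^2)/(1−δ) + 39δ^2/(1−δ); cooperation value: 61/(1−δ).
IC: 61 ≥ 98(1−δ^2) + 39δ^2 = 98 − 59δ^2.
So δ^2 ≥ 37/59, giving δ ≥ (37/59)^(1/2) ≈ 0.792.

0.792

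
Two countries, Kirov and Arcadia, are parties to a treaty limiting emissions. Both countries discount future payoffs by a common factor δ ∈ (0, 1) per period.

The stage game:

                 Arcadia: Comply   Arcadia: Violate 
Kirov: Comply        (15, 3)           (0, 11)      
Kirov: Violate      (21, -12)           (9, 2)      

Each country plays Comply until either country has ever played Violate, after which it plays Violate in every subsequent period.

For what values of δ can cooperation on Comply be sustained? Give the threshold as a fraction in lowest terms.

8/9

Kirov: cooperation gives 15 each period; deviation gives 21 once then 9 forever.
  15/(1−δ) ≥ 21 + 9δ/(1−δ) ⇒ δ ≥ 6/12 = 1/2.
Arcadia: cooperation gives 3 each period; deviation gives 11 once then 2 forever.
  δ ≥ 8/9.
Both must hold, so the binding constraint is Arcadia's: δ ≥ 8/9.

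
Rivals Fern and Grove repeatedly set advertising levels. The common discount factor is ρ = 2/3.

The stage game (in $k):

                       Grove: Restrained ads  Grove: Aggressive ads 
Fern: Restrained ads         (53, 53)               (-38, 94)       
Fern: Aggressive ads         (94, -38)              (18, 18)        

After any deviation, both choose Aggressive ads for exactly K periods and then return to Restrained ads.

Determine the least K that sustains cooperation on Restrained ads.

Need Σ_{k=1}^{K} ρ^k ≥ (94−53)/(53−18) = 1.1714 at ρ = 2/3.
At K = 2 the sum is 1.1111 < 1.1714; at K = 3 it is 1.4074 ≥ 1.1714.
So the minimum punishment length is K = 3.

3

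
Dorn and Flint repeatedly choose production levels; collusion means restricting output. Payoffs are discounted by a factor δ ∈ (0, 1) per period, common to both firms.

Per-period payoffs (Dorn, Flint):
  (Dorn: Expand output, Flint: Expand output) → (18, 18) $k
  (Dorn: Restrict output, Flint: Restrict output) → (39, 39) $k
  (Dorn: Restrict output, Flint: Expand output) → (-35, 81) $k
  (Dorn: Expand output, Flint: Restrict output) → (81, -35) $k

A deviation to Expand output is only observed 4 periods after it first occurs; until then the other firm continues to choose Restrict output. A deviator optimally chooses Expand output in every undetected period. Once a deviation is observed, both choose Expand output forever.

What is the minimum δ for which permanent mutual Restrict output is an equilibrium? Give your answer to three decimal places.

Deviating for the 4 undetected periods gains 81−39 = 42 per period over cooperation, then loses 39−18 = 21 per period forever once punishment starts.
Gain: 42(1 + δ + … + δ^3); loss: 21·δ^4/(1−δ).
No profitable deviation ⇔ 42(1−δ^4) ≤ 21·δ^4, i.e. δ^4 ≥ 42/(42+21) = 2/3.
Hence δ ≥ (2/3)^(1/4) ≈ 0.904.

0.904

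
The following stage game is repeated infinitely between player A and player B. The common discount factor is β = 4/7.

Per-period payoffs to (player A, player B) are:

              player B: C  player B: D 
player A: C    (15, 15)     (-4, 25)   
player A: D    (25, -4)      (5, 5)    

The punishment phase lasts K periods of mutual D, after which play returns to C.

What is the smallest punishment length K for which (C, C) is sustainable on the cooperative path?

3

Need Σ_{k=1}^{K} β^k ≥ (25−15)/(15−5) = 1.0000 at β = 4/7.
At K = 2 the sum is 0.8980 < 1.0000; at K = 3 it is 1.0845 ≥ 1.0000.
So the minimum punishment length is K = 3.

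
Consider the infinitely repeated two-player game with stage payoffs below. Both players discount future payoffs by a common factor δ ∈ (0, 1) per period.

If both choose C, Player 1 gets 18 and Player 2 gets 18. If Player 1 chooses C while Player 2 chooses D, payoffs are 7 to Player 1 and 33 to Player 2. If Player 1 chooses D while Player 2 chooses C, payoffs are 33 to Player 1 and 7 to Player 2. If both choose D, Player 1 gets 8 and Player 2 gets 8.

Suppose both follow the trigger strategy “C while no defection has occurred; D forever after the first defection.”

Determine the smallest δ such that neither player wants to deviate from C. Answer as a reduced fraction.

One-period gain from deviating is 33 − 18 = 15. The loss is 18 − 8 = 10 in every subsequent period, with present value 10·δ/(1−δ).
Deviation is unprofitable when 10·δ/(1−δ) ≥ 15, i.e. δ/(1−δ) ≥ 3/2.
Equivalently δ ≥ 15/(15+10) = 3/5.

3/5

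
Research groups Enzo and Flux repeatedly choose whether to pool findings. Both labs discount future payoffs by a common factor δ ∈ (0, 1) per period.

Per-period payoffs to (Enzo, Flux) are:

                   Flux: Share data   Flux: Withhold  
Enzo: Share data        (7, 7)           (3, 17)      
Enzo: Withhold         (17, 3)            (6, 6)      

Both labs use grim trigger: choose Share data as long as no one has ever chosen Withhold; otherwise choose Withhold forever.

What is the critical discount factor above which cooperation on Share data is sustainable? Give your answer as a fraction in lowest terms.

10/11

Under grim trigger the critical discount factor is (T−C)/(T−P) with T = 17, C = 7, P = 6.
δ* = (17−7)/(17−6) = 10/11.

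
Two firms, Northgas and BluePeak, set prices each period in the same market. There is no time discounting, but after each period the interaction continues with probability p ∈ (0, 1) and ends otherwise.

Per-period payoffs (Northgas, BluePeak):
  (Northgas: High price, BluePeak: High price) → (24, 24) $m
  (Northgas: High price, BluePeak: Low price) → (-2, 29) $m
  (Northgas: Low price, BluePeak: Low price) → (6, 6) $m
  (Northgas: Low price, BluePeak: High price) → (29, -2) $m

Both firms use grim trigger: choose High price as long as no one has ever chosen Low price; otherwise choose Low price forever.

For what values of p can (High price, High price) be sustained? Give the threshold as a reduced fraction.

With no time discounting, the continuation probability p plays the role of the discount factor.
Grim-trigger IC: 24/(1−p) ≥ 29 + 6p/(1−p) ⇒ p ≥ (29−24)/(29−6) = 5/23.

5/23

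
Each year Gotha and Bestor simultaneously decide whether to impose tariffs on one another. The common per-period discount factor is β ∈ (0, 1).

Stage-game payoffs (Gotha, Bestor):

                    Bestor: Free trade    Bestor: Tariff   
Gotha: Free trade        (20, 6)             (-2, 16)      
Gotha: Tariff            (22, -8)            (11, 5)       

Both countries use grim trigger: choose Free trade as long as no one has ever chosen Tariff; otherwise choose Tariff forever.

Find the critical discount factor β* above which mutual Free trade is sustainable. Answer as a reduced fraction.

Gotha's threshold: (22−20)/(22−11) = 2/11.
Bestor's threshold: (16−6)/(16−5) = 10/11.
2/11 < 10/11, so Bestor binds and β* = 10/11.

10/11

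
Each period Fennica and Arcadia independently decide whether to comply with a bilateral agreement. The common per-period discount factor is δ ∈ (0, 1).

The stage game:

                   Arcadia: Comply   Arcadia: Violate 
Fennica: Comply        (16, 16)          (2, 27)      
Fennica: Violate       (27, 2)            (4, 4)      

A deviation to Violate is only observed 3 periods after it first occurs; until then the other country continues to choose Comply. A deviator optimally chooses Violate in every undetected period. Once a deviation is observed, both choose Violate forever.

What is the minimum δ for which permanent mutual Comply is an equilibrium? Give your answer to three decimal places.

0.782

Deviating for the 3 undetected periods gains 27−16 = 11 per period over cooperation, then loses 16−4 = 12 per period forever once punishment starts.
Gain: 11(1 + δ + … + δ^2); loss: 12·δ^3/(1−δ).
No profitable deviation ⇔ 11(1−δ^3) ≤ 12·δ^3, i.e. δ^3 ≥ 11/(11+12) = 11/23.
Hence δ ≥ (11/23)^(1/3) ≈ 0.782.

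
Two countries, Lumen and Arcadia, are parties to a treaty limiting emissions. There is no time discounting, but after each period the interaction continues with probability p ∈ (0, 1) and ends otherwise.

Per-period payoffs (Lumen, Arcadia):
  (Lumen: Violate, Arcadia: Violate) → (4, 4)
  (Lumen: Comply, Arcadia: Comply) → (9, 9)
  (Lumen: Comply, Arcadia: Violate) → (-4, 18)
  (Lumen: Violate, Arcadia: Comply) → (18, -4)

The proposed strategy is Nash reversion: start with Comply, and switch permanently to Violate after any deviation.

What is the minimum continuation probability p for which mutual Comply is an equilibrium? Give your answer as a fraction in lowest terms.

9/14

With no time discounting, the continuation probability p plays the role of the discount factor.
Grim-trigger IC: 9/(1−p) ≥ 18 + 4p/(1−p) ⇒ p ≥ (18−9)/(18−4) = 9/14.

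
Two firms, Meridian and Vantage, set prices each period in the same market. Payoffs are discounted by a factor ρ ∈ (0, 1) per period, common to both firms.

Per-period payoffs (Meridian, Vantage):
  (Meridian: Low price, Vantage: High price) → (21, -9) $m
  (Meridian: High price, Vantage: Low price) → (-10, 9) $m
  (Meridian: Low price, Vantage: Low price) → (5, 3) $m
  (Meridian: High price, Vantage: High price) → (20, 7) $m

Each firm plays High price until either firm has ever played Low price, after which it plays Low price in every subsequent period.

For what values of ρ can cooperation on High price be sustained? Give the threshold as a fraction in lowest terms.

Meridian: cooperation gives 20 each period; deviation gives 21 once then 5 forever.
  20/(1−ρ) ≥ 21 + 5ρ/(1−ρ) ⇒ ρ ≥ 1/16.
Vantage: cooperation gives 7 each period; deviation gives 9 once then 3 forever.
  ρ ≥ 2/6 = 1/3.
Both must hold, so the binding constraint is Vantage's: ρ ≥ 1/3.

1/3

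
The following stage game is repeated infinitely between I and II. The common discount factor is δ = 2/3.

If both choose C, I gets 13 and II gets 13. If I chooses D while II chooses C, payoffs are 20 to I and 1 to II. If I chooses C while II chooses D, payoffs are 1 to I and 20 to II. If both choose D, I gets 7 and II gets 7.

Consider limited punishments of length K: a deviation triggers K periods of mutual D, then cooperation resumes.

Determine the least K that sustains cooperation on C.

No profitable deviation requires (13−7)(δ+…+δ^K) ≥ 20−13, i.e. δ+…+δ^K ≥ 7/6 ≈ 1.1667.
With δ = 2/3, the partial sums are K=1: 0.6667, K=2: 1.1111, K=3: 1.4074.
K = 3 is the first length at which the sum reaches 1.1667.

3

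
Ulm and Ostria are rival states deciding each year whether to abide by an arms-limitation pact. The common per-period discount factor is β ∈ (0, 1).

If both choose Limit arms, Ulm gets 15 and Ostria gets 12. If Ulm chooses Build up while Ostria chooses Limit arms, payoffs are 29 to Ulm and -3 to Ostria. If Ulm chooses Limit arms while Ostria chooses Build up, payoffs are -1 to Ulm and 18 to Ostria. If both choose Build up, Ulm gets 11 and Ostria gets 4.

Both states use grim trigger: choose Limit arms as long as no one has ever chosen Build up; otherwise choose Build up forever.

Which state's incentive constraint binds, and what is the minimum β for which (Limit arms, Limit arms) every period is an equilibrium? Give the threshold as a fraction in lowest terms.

Ulm; β ≥ 7/9

Ulm: cooperation gives 15 each period; deviation gives 29 once then 11 forever.
  15/(1−β) ≥ 29 + 11β/(1−β) ⇒ β ≥ 14/18 = 7/9.
Ostria: cooperation gives 12 each period; deviation gives 18 once then 4 forever.
  β ≥ 6/14 = 3/7.
Both must hold, so the binding constraint is Ulm's: β ≥ 7/9.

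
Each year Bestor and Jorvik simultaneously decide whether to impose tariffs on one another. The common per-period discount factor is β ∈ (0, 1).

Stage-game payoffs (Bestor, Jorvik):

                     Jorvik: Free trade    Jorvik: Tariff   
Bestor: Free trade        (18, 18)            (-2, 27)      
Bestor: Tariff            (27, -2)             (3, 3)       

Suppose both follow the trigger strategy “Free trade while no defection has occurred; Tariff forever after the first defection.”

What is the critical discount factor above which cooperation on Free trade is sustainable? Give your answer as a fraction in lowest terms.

3/8

Under grim trigger the critical discount factor is (T−C)/(T−P) with T = 27, C = 18, P = 3.
β* = (27−18)/(27−3) = 9/24 = 3/8.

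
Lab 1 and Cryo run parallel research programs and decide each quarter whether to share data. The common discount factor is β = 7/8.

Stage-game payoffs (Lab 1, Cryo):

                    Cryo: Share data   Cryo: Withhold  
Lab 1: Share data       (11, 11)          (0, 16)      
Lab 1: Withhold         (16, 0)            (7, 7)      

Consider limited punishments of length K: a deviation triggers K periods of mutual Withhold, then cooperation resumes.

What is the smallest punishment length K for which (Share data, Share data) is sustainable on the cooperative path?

Need Σ_{k=1}^{K} β^k ≥ (16−11)/(11−7) = 1.2500 at β = 7/8.
At K = 1 the sum is 0.8750 < 1.2500; at K = 2 it is 1.6406 ≥ 1.2500.
So the minimum punishment length is K = 2.

2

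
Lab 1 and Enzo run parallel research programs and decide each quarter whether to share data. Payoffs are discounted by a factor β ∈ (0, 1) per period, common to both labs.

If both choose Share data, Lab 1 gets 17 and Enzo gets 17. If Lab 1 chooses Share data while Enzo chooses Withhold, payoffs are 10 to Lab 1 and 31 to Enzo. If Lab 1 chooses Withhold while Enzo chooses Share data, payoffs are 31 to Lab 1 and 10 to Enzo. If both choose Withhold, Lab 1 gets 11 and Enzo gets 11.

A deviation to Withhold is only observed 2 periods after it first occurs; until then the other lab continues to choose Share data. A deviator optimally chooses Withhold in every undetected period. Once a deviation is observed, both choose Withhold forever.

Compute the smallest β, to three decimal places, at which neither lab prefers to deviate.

A deviator earns 31 for 2 periods, then 11 forever; cooperating earns 17 forever. Multiplying the IC by (1−β):
17 ≥ 31(1−β^2) + 11β^2, so 20·β^2 ≥ 14 and β^2 ≥ 7/10.
β ≥ (7/10)^(1/2) ≈ 0.837.

0.837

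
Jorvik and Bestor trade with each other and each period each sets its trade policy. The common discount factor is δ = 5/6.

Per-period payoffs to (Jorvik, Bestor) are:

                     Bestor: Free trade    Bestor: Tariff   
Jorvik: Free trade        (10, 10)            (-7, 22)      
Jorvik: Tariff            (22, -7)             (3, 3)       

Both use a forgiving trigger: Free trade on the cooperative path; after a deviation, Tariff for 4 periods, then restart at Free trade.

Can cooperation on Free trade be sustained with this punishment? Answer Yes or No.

IC: δ+…+δ^4 ≥ (22−10)/(10−3) = 12/7.
At δ = 5/6: partial sum = 2.5887 ≥ 1.7143. Cooperation sustainable.

Yes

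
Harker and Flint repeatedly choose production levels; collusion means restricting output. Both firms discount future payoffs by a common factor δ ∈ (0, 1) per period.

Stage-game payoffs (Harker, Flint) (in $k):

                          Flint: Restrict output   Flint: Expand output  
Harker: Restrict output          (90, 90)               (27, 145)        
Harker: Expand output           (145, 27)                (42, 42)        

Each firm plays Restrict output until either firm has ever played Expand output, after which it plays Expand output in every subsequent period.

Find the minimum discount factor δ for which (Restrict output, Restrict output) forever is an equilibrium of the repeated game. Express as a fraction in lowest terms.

55/103

Cooperation forever yields 90 each period: 90/(1−δ).
Deviating yields 145 once, then 42 forever: 145 + 42δ/(1−δ).
No profitable deviation requires 90/(1−δ) ≥ 145 + 42δ/(1−δ).
Multiplying by (1−δ): 90 ≥ 145(1−δ) + 42δ = 145 − 103δ.
So 103δ ≥ 55, i.e. δ ≥ 55/103.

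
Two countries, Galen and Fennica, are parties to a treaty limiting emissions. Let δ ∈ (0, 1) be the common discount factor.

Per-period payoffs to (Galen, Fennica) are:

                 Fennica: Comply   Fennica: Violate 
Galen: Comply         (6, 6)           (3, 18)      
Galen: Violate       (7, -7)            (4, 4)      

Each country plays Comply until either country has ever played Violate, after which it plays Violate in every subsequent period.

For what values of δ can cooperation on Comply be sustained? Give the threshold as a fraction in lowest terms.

For Galen: deviation gain 7−6 = 1, per-period punishment loss 6−4 = 2. IC gives δ ≥ 1/3.
For Fennica: gain 12, loss 2 per period, so δ ≥ 12/14 = 6/7.
The tighter constraint is Fennica's, so cooperation needs δ ≥ 6/7.

6/7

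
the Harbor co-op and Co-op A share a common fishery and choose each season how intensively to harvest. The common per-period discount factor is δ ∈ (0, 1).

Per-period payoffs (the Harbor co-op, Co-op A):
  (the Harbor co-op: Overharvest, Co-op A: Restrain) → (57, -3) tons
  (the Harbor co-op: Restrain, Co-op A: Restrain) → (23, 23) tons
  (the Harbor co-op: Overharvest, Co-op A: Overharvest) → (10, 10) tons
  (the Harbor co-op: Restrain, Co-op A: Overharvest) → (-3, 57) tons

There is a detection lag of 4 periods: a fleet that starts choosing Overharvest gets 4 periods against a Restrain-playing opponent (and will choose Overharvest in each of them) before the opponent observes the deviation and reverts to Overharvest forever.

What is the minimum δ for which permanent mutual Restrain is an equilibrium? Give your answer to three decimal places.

0.922

Deviating for the 4 undetected periods gains 57−23 = 34 per period over cooperation, then loses 23−10 = 13 per period forever once punishment starts.
Gain: 34(1 + δ + … + δ^3); loss: 13·δ^4/(1−δ).
No profitable deviation ⇔ 34(1−δ^4) ≤ 13·δ^4, i.e. δ^4 ≥ 34/(34+13) = 34/47.
Hence δ ≥ (34/47)^(1/4) ≈ 0.922.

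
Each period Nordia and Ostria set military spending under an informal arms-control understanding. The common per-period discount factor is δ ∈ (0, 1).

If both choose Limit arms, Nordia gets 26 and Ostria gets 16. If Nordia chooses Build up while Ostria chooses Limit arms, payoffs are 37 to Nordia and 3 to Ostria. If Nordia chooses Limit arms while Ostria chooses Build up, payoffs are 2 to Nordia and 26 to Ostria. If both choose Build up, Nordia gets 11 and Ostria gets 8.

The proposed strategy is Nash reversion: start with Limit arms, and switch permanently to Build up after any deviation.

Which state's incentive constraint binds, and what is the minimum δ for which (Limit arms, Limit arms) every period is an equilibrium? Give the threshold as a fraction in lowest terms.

Nordia: cooperation gives 26 each period; deviation gives 37 once then 11 forever.
  26/(1−δ) ≥ 37 + 11δ/(1−δ) ⇒ δ ≥ 11/26.
Ostria: cooperation gives 16 each period; deviation gives 26 once then 8 forever.
  δ ≥ 10/18 = 5/9.
Both must hold, so the binding constraint is Ostria's: δ ≥ 5/9.

Ostria; δ ≥ 5/9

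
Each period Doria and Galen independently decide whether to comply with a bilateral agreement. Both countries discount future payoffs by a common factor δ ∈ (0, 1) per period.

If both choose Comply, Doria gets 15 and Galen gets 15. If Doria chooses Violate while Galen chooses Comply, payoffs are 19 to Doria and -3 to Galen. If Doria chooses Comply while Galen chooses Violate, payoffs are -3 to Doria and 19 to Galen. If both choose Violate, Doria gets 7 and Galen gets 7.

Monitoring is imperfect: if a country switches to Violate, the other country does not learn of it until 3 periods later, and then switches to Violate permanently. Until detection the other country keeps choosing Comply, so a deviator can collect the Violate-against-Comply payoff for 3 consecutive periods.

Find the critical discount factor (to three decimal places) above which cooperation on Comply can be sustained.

Deviating for the 3 undetected periods gains 19−15 = 4 per period over cooperation, then loses 15−7 = 8 per period forever once punishment starts.
Gain: 4(1 + δ + … + δ^2); loss: 8·δ^3/(1−δ).
No profitable deviation ⇔ 4(1−δ^3) ≤ 8·δ^3, i.e. δ^3 ≥ 4/(4+8) = 1/3.
Hence δ ≥ (1/3)^(1/3) ≈ 0.693.

0.693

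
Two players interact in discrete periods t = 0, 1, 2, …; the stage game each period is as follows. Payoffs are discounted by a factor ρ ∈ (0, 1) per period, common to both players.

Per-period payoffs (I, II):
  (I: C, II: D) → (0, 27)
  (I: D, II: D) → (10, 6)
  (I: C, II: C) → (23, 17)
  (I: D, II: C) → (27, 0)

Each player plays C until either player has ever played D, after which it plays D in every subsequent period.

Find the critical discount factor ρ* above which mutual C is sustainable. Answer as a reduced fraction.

10/21

I: cooperation gives 23 each period; deviation gives 27 once then 10 forever.
  23/(1−ρ) ≥ 27 + 10ρ/(1−ρ) ⇒ ρ ≥ 4/17.
II: cooperation gives 17 each period; deviation gives 27 once then 6 forever.
  ρ ≥ 10/21.
Both must hold, so the binding constraint is II's: ρ ≥ 10/21.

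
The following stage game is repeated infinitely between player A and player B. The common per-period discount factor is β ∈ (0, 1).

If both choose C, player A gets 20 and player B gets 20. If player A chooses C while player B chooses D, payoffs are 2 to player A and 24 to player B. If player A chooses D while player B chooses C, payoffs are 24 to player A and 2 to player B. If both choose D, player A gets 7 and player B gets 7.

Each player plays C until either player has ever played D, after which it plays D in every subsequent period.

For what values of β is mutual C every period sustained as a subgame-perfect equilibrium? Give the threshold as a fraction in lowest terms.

Cooperation forever yields 20 each period: 20/(1−β).
Deviating yields 24 once, then 7 forever: 24 + 7β/(1−β).
No profitable deviation requires 20/(1−β) ≥ 24 + 7β/(1−β).
Multiplying by (1−β): 20 ≥ 24(1−β) + 7β = 24 − 17β.
So 17β ≥ 4, i.e. β ≥ 4/17.

4/17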